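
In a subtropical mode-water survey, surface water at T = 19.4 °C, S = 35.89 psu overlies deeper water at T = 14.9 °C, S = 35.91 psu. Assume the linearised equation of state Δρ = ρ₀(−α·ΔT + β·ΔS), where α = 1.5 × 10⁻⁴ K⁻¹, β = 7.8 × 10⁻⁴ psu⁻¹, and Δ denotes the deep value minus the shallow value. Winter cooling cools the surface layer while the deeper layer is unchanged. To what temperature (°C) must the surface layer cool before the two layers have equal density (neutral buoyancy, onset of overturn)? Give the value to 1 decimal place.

14.8 °C

Neutral buoyancy requires Δρ = 0, i.e. −α(T_deep − T_surf′) + β(S_deep − S_surf) = 0.
T_surf′ = T_deep − (β/α)·ΔS = 14.9 − (7.8 × 10⁻⁴/1.5 × 10⁻⁴)·(+0.02) = 14.796 °C.
Cooling required: 19.4 − (14.796) = 4.604 °C.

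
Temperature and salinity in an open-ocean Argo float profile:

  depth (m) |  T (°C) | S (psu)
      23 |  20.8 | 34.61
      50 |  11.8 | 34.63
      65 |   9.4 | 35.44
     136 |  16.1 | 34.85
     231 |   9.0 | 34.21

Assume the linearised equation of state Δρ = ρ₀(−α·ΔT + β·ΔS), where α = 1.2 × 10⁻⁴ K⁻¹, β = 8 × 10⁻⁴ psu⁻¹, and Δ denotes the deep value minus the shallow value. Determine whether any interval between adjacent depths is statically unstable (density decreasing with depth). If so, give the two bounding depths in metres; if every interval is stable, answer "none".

Evaluate Δρ/ρ₀ = −αΔT + βΔS across each adjacent pair:
  23–50 m: −αΔT+βΔS = −(1.2 × 10⁻⁴)(-9.0)+(8 × 10⁻⁴)(+0.02) = 1.1 × 10⁻³ → stable
  50–65 m: −αΔT+βΔS = −(1.2 × 10⁻⁴)(-2.4)+(8 × 10⁻⁴)(+0.81) = 9.4 × 10⁻⁴ → stable
  65–136 m: −αΔT+βΔS = −(1.2 × 10⁻⁴)(+6.7)+(8 × 10⁻⁴)(-0.59) = -1.3 × 10⁻³ → UNSTABLE
  136–231 m: −αΔT+βΔS = −(1.2 × 10⁻⁴)(-7.1)+(8 × 10⁻⁴)(-0.64) = 3.4 × 10⁻⁴ → stable
The 65–136 m interval has Δρ < 0: lighter water underlies denser water.

65–136 m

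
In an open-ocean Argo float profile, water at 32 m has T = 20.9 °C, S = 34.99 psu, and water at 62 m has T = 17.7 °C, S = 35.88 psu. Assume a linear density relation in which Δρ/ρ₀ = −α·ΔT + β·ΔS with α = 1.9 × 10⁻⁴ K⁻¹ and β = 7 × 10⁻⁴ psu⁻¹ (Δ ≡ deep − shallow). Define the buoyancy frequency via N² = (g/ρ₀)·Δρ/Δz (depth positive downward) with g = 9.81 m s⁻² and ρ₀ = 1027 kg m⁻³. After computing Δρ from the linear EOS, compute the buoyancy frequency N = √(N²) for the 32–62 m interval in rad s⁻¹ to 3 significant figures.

0.0201 rad s⁻¹

ΔT = -3.2 K, ΔS = +0.89 psu (deep − shallow).
Δρ/ρ₀ = −αΔT + βΔS = 6.08 × 10⁻⁴ + 6.23 × 10⁻⁴ = 1.231 × 10⁻³, so Δρ ≈ 1.264 kg m⁻³.
N² = (g/ρ₀)·Δρ/Δz = g·(Δρ/ρ₀)/Δz = 9.81 × 1.231 × 10⁻³ / 30 = 4.0254 × 10⁻⁴ s⁻².
N = √(4.0254 × 10⁻⁴) = 0.020063 rad s⁻¹ ≈ 0.0201 rad s⁻¹.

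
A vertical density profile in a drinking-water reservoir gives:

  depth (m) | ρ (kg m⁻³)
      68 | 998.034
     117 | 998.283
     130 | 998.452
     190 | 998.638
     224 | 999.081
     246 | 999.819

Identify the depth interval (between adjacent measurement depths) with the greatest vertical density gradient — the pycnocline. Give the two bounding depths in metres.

224–246 m

Compute the density gradient over each adjacent pair:
  68–117 m: Δρ/Δz = 0.249/49 = 5.1 × 10⁻³ kg m⁻⁴
  117–130 m: Δρ/Δz = 0.169/13 = 0.013 kg m⁻⁴
  130–190 m: Δρ/Δz = 0.186/60 = 3.1 × 10⁻³ kg m⁻⁴
  190–224 m: Δρ/Δz = 0.443/34 = 0.013 kg m⁻⁴
  224–246 m: Δρ/Δz = 0.738/22 = 0.034 kg m⁻⁴
The largest gradient is in the 224–246 m interval — the pycnocline.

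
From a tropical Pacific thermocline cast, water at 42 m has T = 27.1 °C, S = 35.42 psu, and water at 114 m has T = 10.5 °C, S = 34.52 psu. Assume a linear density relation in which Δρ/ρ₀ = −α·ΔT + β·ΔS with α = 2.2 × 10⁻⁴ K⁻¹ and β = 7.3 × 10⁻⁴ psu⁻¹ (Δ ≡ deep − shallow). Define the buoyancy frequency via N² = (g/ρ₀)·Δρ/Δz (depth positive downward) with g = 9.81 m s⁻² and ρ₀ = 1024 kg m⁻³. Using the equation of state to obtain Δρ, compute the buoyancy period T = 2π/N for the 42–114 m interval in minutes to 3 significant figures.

5.18 min

ΔT = -16.6 K, ΔS = -0.90 psu (deep − shallow).
Δρ/ρ₀ = −αΔT + βΔS = 3.652 × 10⁻³ − 6.57 × 10⁻⁴ = 2.995 × 10⁻³, so Δρ ≈ 3.067 kg m⁻³.
N² = (g/ρ₀)·Δρ/Δz = g·(Δρ/ρ₀)/Δz = 9.81 × 2.995 × 10⁻³ / 72 = 4.0807 × 10⁻⁴ s⁻².
N = √(4.0807 × 10⁻⁴) = 0.020201 rad s⁻¹ → T = 2π/N = 311.03 s = 5.1838 min ≈ 5.18 min.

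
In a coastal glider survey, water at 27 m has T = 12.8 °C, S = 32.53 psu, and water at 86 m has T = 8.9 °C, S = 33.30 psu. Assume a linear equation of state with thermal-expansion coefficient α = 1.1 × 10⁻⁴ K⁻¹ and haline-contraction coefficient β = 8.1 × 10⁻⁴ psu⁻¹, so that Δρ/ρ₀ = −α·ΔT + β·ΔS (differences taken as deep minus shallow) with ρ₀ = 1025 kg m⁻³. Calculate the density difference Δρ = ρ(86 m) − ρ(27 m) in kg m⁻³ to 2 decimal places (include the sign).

ΔT = -3.9 K, ΔS = +0.77 psu (deep − shallow).
Δρ/ρ₀ = −(1.1 × 10⁻⁴)(-3.9) + (8.1 × 10⁻⁴)(+0.77) = 1.0527 × 10⁻³.
Δρ = 1025 × (1.0527 × 10⁻³) = +1.08 kg m⁻³.
Positive Δρ: denser below, stable.

+1.08 kg m⁻³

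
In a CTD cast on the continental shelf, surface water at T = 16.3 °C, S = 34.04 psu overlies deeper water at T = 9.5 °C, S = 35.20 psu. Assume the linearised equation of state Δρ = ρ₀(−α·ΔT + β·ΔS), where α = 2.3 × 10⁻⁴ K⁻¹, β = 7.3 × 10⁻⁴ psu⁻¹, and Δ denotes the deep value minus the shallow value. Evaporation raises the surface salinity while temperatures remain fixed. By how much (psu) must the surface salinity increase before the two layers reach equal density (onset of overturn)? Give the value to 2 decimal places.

Neutral buoyancy requires −α(T_deep − T_surf) + β(S_deep − S_surf′) = 0.
S_surf′ = S_deep − (α/β)·ΔT = 35.20 − (2.3 × 10⁻⁴/7.3 × 10⁻⁴)·(-6.8) = 37.3425 psu.
Increase required: 37.3425 − 34.04 = 3.3025 psu.

3.30 psu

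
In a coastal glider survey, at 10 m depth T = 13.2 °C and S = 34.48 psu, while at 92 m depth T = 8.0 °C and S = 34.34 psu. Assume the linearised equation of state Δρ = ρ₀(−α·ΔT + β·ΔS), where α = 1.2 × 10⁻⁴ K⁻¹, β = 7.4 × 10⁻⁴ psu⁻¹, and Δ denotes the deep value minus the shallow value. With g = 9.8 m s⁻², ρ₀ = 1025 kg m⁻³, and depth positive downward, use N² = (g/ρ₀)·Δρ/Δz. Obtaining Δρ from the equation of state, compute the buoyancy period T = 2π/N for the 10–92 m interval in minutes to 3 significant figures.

13.3 min

ΔT = -5.2 K, ΔS = -0.14 psu (deep − shallow).
Δρ/ρ₀ = −αΔT + βΔS = 6.24 × 10⁻⁴ − 1.036 × 10⁻⁴ = 5.204 × 10⁻⁴, so Δρ ≈ 0.5334 kg m⁻³.
N² = (g/ρ₀)·Δρ/Δz = g·(Δρ/ρ₀)/Δz = 9.8 × 5.204 × 10⁻⁴ / 82 = 6.2194 × 10⁻⁵ s⁻².
N = √(6.2194 × 10⁻⁵) = 7.8863 × 10⁻³ rad s⁻¹ → T = 2π/N = 796.72 s = 13.279 min ≈ 13.3 min.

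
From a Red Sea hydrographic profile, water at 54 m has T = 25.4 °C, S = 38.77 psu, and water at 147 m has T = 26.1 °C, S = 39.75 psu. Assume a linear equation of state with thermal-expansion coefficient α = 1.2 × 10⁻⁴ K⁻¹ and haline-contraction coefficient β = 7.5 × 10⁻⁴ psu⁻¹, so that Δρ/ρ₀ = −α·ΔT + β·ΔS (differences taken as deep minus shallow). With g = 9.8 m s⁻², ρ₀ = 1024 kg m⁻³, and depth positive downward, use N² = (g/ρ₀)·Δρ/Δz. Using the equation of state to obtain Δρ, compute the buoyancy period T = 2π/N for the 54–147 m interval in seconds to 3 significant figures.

ΔT = +0.7 K, ΔS = +0.98 psu (deep − shallow).
Δρ/ρ₀ = −αΔT + βΔS = -8.40 × 10⁻⁵ + 7.35 × 10⁻⁴ = 6.51 × 10⁻⁴, so Δρ ≈ 0.6666 kg m⁻³.
N² = (g/ρ₀)·Δρ/Δz = g·(Δρ/ρ₀)/Δz = 9.8 × 6.51 × 10⁻⁴ / 93 = 6.8600 × 10⁻⁵ s⁻².
N = √(6.8600 × 10⁻⁵) = 8.2825 × 10⁻³ rad s⁻¹ → T = 2π/N = 758.61 s ≈ 759 s.

759 s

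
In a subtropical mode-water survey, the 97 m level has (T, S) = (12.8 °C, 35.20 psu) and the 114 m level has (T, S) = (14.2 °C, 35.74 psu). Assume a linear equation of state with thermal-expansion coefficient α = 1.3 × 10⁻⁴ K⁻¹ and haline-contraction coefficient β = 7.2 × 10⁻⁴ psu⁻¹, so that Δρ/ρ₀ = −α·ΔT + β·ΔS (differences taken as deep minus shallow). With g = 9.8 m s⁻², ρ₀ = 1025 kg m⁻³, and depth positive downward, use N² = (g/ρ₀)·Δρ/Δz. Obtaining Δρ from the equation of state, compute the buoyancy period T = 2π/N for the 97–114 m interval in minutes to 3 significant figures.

9.59 min

ΔT = +1.4 K, ΔS = +0.54 psu (deep − shallow).
Δρ/ρ₀ = −αΔT + βΔS = -1.82 × 10⁻⁴ + 3.888 × 10⁻⁴ = 2.068 × 10⁻⁴, so Δρ ≈ 0.2120 kg m⁻³.
N² = (g/ρ₀)·Δρ/Δz = g·(Δρ/ρ₀)/Δz = 9.8 × 2.068 × 10⁻⁴ / 17 = 1.1921 × 10⁻⁴ s⁻².
N = √(1.1921 × 10⁻⁴) = 0.010918 rad s⁻¹ → T = 2π/N = 575.49 s = 9.5915 min ≈ 9.59 min.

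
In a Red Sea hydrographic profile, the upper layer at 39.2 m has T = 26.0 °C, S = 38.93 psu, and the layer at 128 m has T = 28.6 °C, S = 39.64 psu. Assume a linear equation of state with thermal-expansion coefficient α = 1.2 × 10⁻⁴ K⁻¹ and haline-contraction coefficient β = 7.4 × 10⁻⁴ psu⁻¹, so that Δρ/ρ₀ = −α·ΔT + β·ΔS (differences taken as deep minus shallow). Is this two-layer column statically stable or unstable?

stable

ΔT = 28.6 − 26.0 = +2.6 K and ΔS = 39.64 − 38.93 = +0.71 psu (deep − shallow).
−αΔT = -3.12 × 10⁻⁴; βΔS = 5.254 × 10⁻⁴; sum Δρ/ρ₀ = 2.134 × 10⁻⁴.
Δρ/ρ₀ > 0, so Δρ > 0: deeper water is denser → statically stable.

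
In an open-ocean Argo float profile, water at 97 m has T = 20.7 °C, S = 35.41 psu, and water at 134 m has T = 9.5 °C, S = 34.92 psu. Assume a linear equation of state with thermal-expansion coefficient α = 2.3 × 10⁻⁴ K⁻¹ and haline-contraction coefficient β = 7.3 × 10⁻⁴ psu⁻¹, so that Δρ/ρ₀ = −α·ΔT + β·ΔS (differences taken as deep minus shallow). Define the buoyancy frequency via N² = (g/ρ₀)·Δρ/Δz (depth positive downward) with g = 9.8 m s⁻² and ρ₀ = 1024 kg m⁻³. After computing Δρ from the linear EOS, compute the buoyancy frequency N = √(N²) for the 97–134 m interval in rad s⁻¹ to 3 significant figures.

0.0242 rad s⁻¹

ΔT = -11.2 K, ΔS = -0.49 psu (deep − shallow).
Δρ/ρ₀ = −αΔT + βΔS = 2.576 × 10⁻³ − 3.577 × 10⁻⁴ = 2.2183 × 10⁻³, so Δρ ≈ 2.272 kg m⁻³.
N² = (g/ρ₀)·Δρ/Δz = g·(Δρ/ρ₀)/Δz = 9.8 × 2.2183 × 10⁻³ / 37 = 5.8755 × 10⁻⁴ s⁻².
N = √(5.8755 × 10⁻⁴) = 0.024239 rad s⁻¹ ≈ 0.0242 rad s⁻¹.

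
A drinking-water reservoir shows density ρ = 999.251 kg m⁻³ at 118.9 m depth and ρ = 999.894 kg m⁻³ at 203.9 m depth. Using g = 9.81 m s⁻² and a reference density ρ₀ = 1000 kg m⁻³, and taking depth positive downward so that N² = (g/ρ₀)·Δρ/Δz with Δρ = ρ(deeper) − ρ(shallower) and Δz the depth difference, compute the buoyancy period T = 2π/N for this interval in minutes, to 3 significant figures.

Δρ = 999.894 − 999.251 = 0.643 kg m⁻³ over Δz = 203.9 − 118.9 = 85 m.
N² = (9.81/1000) × (0.643/85) = 7.4210 × 10⁻⁵ s⁻².
N = √(7.4210 × 10⁻⁵) = 8.6145 × 10⁻³ rad s⁻¹, so T = 2π/N = 729.37 s = 12.156 min ≈ 12.2 min.

12.2 min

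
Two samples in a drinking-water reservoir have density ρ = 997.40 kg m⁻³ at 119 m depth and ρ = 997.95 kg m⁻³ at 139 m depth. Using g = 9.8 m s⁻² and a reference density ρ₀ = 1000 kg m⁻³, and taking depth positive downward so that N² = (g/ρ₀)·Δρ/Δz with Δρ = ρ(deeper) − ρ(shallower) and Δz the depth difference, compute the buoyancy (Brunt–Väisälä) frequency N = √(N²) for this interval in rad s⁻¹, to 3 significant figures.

0.0164 rad s⁻¹

Δρ = 997.95 − 997.40 = 0.55 kg m⁻³ over Δz = 139 − 119 = 20 m.
N² = (9.8/1000) × (0.55/20) = 2.6950 × 10⁻⁴ s⁻².
N = √(2.6950 × 10⁻⁴) = 0.016416 rad s⁻¹ ≈ 0.0164 rad s⁻¹.
Since Δρ > 0 the layer is stably stratified.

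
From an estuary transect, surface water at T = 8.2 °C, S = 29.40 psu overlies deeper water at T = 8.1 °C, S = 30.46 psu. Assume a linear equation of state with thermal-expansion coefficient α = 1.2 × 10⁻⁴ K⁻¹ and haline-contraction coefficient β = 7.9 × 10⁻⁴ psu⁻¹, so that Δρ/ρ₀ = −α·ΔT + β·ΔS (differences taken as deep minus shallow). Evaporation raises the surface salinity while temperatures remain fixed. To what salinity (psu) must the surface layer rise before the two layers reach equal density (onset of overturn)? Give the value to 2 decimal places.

30.48 psu

Neutral buoyancy requires −α(T_deep − T_surf) + β(S_deep − S_surf′) = 0.
S_surf′ = S_deep − (α/β)·ΔT = 30.46 − (1.2 × 10⁻⁴/7.9 × 10⁻⁴)·(-0.1) = 30.4752 psu.
Increase required: 30.4752 − 29.40 = 1.0752 psu.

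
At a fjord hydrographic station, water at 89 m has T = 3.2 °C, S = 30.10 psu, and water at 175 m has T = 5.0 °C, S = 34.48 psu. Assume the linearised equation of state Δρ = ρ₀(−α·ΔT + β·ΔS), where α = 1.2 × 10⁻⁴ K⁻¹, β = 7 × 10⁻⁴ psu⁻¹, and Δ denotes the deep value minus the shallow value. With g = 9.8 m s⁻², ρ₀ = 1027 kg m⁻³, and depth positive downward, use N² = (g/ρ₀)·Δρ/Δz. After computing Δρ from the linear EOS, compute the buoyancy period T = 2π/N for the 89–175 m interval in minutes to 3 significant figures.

ΔT = +1.8 K, ΔS = +4.38 psu (deep − shallow).
Δρ/ρ₀ = −αΔT + βΔS = -2.16 × 10⁻⁴ + 3.066 × 10⁻³ = 2.85 × 10⁻³, so Δρ ≈ 2.927 kg m⁻³.
N² = (g/ρ₀)·Δρ/Δz = g·(Δρ/ρ₀)/Δz = 9.8 × 2.85 × 10⁻³ / 86 = 3.2477 × 10⁻⁴ s⁻².
N = √(3.2477 × 10⁻⁴) = 0.018021 rad s⁻¹ → T = 2π/N = 348.66 s = 5.8110 min ≈ 5.81 min.

5.81 min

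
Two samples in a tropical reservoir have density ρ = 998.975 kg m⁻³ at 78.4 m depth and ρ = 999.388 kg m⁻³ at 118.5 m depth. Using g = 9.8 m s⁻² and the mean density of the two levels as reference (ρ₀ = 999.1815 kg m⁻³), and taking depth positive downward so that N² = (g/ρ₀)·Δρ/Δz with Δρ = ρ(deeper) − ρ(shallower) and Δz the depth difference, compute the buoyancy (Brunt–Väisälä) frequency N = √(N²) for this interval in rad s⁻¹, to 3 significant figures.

0.0101 rad s⁻¹

Δρ = 999.388 − 998.975 = 0.413 kg m⁻³ over Δz = 118.5 − 78.4 = 40.1 m.
N² = (9.8/999.1815) × (0.413/40.1) = 1.0102 × 10⁻⁴ s⁻².
N = √(1.0102 × 10⁻⁴) = 0.010051 rad s⁻¹ ≈ 0.0101 rad s⁻¹.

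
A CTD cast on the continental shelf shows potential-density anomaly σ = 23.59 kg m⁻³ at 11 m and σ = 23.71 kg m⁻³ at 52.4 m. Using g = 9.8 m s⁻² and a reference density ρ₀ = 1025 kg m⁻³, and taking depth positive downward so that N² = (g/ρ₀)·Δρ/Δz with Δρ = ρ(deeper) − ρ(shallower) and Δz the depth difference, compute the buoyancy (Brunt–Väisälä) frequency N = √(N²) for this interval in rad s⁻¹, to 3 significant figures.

5.26 × 10⁻³ rad s⁻¹

Δρ = 1023.71 − 1023.59 = 0.12 kg m⁻³ over Δz = 52.4 − 11 = 41.4 m.
N² = (9.8/1025) × (0.12/41.4) = 2.7713 × 10⁻⁵ s⁻².
N = √(2.7713 × 10⁻⁵) = 5.2643 × 10⁻³ rad s⁻¹ ≈ 5.26 × 10⁻³ rad s⁻¹.
A positive N² confirms static stability across the interval.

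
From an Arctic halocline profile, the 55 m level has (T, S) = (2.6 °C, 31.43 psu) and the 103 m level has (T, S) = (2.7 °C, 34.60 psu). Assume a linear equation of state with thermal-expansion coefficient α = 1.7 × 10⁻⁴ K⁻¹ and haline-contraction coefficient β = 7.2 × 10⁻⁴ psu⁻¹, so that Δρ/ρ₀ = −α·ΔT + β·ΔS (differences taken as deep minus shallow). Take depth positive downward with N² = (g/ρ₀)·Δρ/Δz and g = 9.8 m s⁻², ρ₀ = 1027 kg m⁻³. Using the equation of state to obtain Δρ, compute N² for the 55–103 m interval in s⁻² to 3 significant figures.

4.63 × 10⁻⁴ s⁻²

ΔT = +0.1 K, ΔS = +3.17 psu (deep − shallow).
Δρ/ρ₀ = −αΔT + βΔS = -1.70 × 10⁻⁵ + 2.2824 × 10⁻³ = 2.2654 × 10⁻³, so Δρ ≈ 2.327 kg m⁻³.
N² = (g/ρ₀)·Δρ/Δz = g·(Δρ/ρ₀)/Δz = 9.8 × 2.2654 × 10⁻³ / 48 = 4.6252 × 10⁻⁴ s⁻² ≈ 4.63 × 10⁻⁴ s⁻².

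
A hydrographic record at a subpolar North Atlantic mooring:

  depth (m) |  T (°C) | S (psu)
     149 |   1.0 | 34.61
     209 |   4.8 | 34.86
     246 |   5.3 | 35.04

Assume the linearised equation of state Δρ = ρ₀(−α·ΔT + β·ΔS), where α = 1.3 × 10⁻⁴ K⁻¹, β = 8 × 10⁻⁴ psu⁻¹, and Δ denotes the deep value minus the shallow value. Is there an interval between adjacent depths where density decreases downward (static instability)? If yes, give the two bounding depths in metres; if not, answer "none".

Evaluate Δρ/ρ₀ = −αΔT + βΔS across each adjacent pair:
  149–209 m: −αΔT+βΔS = −(1.3 × 10⁻⁴)(+3.8)+(8 × 10⁻⁴)(+0.25) = -2.9 × 10⁻⁴ → UNSTABLE
  209–246 m: −αΔT+βΔS = −(1.3 × 10⁻⁴)(+0.5)+(8 × 10⁻⁴)(+0.18) = 7.9 × 10⁻⁵ → stable
The 149–209 m interval has Δρ < 0: lighter water underlies denser water.

149–209 m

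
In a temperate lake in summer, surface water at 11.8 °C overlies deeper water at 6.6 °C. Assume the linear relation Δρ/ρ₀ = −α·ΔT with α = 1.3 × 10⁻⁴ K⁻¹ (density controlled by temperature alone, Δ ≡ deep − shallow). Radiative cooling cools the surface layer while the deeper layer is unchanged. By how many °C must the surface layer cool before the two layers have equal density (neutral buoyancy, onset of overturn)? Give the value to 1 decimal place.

5.2 °C

With temperature the only control, equal density requires T_surf′ = T_deep.
T_surf′ = 6.6 °C.
Cooling required: 11.8 − 6.6 = 5.2 °C.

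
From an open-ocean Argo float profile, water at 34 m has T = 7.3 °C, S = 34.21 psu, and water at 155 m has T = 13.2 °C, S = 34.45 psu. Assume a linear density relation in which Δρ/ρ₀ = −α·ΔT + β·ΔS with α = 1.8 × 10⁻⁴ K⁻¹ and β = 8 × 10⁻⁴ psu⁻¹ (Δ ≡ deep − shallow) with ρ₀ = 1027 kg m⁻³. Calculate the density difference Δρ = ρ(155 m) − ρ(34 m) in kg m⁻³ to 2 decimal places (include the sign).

ΔT = +5.9 K, ΔS = +0.24 psu (deep − shallow).
Δρ/ρ₀ = −(1.8 × 10⁻⁴)(+5.9) + (8 × 10⁻⁴)(+0.24) = -8.70 × 10⁻⁴.
Δρ = 1027 × (-8.70 × 10⁻⁴) = -0.89 kg m⁻³.
Negative Δρ: lighter below, statically unstable.

-0.89 kg m⁻³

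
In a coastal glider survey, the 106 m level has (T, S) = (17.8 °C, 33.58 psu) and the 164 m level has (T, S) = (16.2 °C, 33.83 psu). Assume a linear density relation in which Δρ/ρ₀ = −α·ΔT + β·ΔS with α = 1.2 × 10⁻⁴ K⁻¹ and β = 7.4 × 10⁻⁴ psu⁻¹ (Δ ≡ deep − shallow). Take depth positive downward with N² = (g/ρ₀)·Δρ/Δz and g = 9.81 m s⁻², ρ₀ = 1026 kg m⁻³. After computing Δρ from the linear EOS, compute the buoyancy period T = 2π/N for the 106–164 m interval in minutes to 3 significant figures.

13.1 min

ΔT = -1.6 K, ΔS = +0.25 psu (deep − shallow).
Δρ/ρ₀ = −αΔT + βΔS = 1.92 × 10⁻⁴ + 1.85 × 10⁻⁴ = 3.77 × 10⁻⁴, so Δρ ≈ 0.3868 kg m⁻³.
N² = (g/ρ₀)·Δρ/Δz = g·(Δρ/ρ₀)/Δz = 9.81 × 3.77 × 10⁻⁴ / 58 = 6.3765 × 10⁻⁵ s⁻².
N = √(6.3765 × 10⁻⁵) = 7.9853 × 10⁻³ rad s⁻¹ → T = 2π/N = 786.84 s = 13.114 min ≈ 13.1 min.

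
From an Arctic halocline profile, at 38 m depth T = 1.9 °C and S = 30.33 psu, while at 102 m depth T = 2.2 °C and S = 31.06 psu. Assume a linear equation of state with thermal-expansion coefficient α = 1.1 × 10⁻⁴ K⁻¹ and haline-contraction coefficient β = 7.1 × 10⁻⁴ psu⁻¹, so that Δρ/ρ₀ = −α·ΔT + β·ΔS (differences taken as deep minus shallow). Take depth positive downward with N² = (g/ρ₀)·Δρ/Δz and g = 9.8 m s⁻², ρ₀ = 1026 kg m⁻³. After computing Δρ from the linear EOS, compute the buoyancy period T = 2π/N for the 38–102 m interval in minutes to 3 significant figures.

ΔT = +0.3 K, ΔS = +0.73 psu (deep − shallow).
Δρ/ρ₀ = −αΔT + βΔS = -3.30 × 10⁻⁵ + 5.183 × 10⁻⁴ = 4.853 × 10⁻⁴, so Δρ ≈ 0.4979 kg m⁻³.
N² = (g/ρ₀)·Δρ/Δz = g·(Δρ/ρ₀)/Δz = 9.8 × 4.853 × 10⁻⁴ / 64 = 7.4312 × 10⁻⁵ s⁻².
N = √(7.4312 × 10⁻⁵) = 8.6204 × 10⁻³ rad s⁻¹ → T = 2π/N = 728.87 s = 12.148 min ≈ 12.1 min.

12.1 min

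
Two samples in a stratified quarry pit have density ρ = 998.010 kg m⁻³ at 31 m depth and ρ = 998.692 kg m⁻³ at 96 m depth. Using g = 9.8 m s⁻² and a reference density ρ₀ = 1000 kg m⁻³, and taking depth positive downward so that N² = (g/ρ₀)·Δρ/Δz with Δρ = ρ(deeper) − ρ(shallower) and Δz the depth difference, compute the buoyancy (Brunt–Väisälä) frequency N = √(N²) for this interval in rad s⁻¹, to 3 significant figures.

Δρ = 998.692 − 998.010 = 0.682 kg m⁻³ over Δz = 96 − 31 = 65 m.
N² = (9.8/1000) × (0.682/65) = 1.0282 × 10⁻⁴ s⁻².
N = √(1.0282 × 10⁻⁴) = 0.010140 rad s⁻¹ ≈ 0.0101 rad s⁻¹.
N² > 0, so the interval is statically stable.

0.0101 rad s⁻¹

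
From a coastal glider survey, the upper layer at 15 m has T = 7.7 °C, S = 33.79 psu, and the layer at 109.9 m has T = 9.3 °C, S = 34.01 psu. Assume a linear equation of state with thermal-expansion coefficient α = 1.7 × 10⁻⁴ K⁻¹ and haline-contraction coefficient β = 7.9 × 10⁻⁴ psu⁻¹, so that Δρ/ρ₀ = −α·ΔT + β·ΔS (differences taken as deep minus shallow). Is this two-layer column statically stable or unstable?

unstable

ΔT = 9.3 − 7.7 = +1.6 K and ΔS = 34.01 − 33.79 = +0.22 psu (deep − shallow).
−αΔT = -2.72 × 10⁻⁴; βΔS = 1.738 × 10⁻⁴; sum Δρ/ρ₀ = -9.82 × 10⁻⁵.
Δρ/ρ₀ < 0, so Δρ < 0: deeper water is lighter → statically unstable; the column would overturn.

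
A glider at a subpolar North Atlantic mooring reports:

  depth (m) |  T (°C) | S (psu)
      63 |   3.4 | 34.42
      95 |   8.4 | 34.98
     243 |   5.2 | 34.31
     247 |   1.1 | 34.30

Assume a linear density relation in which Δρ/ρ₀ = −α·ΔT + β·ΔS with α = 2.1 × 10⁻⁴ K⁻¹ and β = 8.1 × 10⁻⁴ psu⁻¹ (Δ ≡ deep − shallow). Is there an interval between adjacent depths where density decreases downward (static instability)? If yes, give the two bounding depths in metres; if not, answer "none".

63–95 m

Evaluate Δρ/ρ₀ = −αΔT + βΔS across each adjacent pair:
  63–95 m: −αΔT+βΔS = −(2.1 × 10⁻⁴)(+5.0)+(8.1 × 10⁻⁴)(+0.56) = -6.0 × 10⁻⁴ → UNSTABLE
  95–243 m: −αΔT+βΔS = −(2.1 × 10⁻⁴)(-3.2)+(8.1 × 10⁻⁴)(-0.67) = 1.3 × 10⁻⁴ → stable
  243–247 m: −αΔT+βΔS = −(2.1 × 10⁻⁴)(-4.1)+(8.1 × 10⁻⁴)(-0.01) = 8.5 × 10⁻⁴ → stable
The 63–95 m interval has Δρ < 0: lighter water underlies denser water.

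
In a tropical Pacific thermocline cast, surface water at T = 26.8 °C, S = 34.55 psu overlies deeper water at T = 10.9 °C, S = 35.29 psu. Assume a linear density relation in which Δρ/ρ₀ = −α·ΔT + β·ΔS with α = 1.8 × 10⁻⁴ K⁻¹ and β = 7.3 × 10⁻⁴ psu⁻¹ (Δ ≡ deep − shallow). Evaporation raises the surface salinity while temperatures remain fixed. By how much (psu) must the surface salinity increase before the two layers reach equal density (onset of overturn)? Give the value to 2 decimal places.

Neutral buoyancy requires −α(T_deep − T_surf) + β(S_deep − S_surf′) = 0.
S_surf′ = S_deep − (α/β)·ΔT = 35.29 − (1.8 × 10⁻⁴/7.3 × 10⁻⁴)·(-15.9) = 39.2105 psu.
Increase required: 39.2105 − 34.55 = 4.6605 psu.

4.66 psu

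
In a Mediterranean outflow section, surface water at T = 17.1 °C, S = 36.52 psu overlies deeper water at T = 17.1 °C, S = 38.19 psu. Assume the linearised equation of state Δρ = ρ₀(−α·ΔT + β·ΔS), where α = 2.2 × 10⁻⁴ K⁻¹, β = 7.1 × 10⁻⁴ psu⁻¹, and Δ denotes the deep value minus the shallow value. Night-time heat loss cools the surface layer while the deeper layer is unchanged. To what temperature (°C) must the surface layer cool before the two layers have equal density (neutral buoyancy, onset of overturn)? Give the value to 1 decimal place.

11.7 °C

Neutral buoyancy requires Δρ = 0, i.e. −α(T_deep − T_surf′) + β(S_deep − S_surf) = 0.
T_surf′ = T_deep − (β/α)·ΔS = 17.1 − (7.1 × 10⁻⁴/2.2 × 10⁻⁴)·(+1.67) = 11.710 °C.
Cooling required: 17.1 − (11.710) = 5.390 °C.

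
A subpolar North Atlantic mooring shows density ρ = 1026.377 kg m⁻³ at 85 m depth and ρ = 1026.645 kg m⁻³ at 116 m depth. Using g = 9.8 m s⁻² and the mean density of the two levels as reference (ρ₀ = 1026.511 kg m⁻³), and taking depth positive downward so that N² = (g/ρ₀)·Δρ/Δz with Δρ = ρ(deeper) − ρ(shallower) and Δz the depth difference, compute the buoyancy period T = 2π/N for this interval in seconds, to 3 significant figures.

Δρ = 1026.645 − 1026.377 = 0.268 kg m⁻³ over Δz = 116 − 85 = 31 m.
N² = (9.8/1026.511) × (0.268/31) = 8.2535 × 10⁻⁵ s⁻².
N = √(8.2535 × 10⁻⁵) = 9.0849 × 10⁻³ rad s⁻¹, so T = 2π/N = 691.61 s ≈ 692 s.

692 s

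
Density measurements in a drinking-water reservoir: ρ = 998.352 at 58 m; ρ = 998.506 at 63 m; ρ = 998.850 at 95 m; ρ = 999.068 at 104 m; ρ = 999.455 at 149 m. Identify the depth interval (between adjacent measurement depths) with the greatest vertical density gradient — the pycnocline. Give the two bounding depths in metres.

58–63 m

Compute the density gradient over each adjacent pair:
  58–63 m: Δρ/Δz = 0.154/5 = 0.031 kg m⁻⁴
  63–95 m: Δρ/Δz = 0.344/32 = 0.011 kg m⁻⁴
  95–104 m: Δρ/Δz = 0.218/9 = 0.024 kg m⁻⁴
  104–149 m: Δρ/Δz = 0.387/45 = 8.6 × 10⁻³ kg m⁻⁴
The largest gradient is in the 58–63 m interval — the pycnocline.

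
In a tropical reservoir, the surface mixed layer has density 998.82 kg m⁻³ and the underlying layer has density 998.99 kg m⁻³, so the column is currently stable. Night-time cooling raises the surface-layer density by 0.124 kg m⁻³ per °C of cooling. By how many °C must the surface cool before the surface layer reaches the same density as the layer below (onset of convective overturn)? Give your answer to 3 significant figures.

1.37 °C

Density deficit of the surface layer: 998.99 − 998.82 = 0.17 kg m⁻³.
Required change = 0.17 / 0.124 = 1.37 °C.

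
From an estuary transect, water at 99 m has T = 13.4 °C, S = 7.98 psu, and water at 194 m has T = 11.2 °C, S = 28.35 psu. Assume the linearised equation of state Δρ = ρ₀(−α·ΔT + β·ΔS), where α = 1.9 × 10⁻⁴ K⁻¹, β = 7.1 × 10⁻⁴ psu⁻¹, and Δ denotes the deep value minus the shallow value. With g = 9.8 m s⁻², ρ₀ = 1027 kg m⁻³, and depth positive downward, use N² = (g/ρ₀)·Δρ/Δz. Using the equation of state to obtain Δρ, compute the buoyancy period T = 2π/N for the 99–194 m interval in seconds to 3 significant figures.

ΔT = -2.2 K, ΔS = +20.37 psu (deep − shallow).
Δρ/ρ₀ = −αΔT + βΔS = 4.18 × 10⁻⁴ + 0.0144627 = 0.0148807, so Δρ ≈ 15.28 kg m⁻³.
N² = (g/ρ₀)·Δρ/Δz = g·(Δρ/ρ₀)/Δz = 9.8 × 0.0148807 / 95 = 1.5351 × 10⁻³ s⁻².
N = √(1.5351 × 10⁻³) = 0.039180 rad s⁻¹ → T = 2π/N = 160.37 s ≈ 160 s.

160 s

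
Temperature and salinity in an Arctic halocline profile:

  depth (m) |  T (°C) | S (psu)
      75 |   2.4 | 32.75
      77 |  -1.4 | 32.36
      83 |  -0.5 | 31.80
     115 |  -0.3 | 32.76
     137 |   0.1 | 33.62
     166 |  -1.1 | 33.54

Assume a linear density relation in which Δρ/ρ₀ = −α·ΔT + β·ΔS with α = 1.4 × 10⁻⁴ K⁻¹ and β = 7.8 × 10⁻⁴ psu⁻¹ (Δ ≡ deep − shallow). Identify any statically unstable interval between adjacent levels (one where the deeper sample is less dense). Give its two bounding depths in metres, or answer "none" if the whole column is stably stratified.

77–83 m

Evaluate Δρ/ρ₀ = −αΔT + βΔS across each adjacent pair:
  75–77 m: −αΔT+βΔS = −(1.4 × 10⁻⁴)(-3.8)+(7.8 × 10⁻⁴)(-0.39) = 2.3 × 10⁻⁴ → stable
  77–83 m: −αΔT+βΔS = −(1.4 × 10⁻⁴)(+0.9)+(7.8 × 10⁻⁴)(-0.56) = -5.6 × 10⁻⁴ → UNSTABLE
  83–115 m: −αΔT+βΔS = −(1.4 × 10⁻⁴)(+0.2)+(7.8 × 10⁻⁴)(+0.96) = 7.2 × 10⁻⁴ → stable
  115–137 m: −αΔT+βΔS = −(1.4 × 10⁻⁴)(+0.4)+(7.8 × 10⁻⁴)(+0.86) = 6.1 × 10⁻⁴ → stable
  137–166 m: −αΔT+βΔS = −(1.4 × 10⁻⁴)(-1.2)+(7.8 × 10⁻⁴)(-0.08) = 1.1 × 10⁻⁴ → stable
The 77–83 m interval has Δρ < 0: lighter water underlies denser water.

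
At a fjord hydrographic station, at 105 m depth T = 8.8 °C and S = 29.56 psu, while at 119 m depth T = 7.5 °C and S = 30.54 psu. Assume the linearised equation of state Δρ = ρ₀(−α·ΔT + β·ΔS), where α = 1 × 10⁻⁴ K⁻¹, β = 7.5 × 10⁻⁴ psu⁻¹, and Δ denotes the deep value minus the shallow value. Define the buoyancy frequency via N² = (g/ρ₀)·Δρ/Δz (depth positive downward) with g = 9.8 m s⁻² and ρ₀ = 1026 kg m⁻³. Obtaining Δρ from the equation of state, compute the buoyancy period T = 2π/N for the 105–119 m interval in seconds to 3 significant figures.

ΔT = -1.3 K, ΔS = +0.98 psu (deep − shallow).
Δρ/ρ₀ = −αΔT + βΔS = 1.30 × 10⁻⁴ + 7.35 × 10⁻⁴ = 8.65 × 10⁻⁴, so Δρ ≈ 0.8875 kg m⁻³.
N² = (g/ρ₀)·Δρ/Δz = g·(Δρ/ρ₀)/Δz = 9.8 × 8.65 × 10⁻⁴ / 14 = 6.0550 × 10⁻⁴ s⁻².
N = √(6.0550 × 10⁻⁴) = 0.024607 rad s⁻¹ → T = 2π/N = 255.34 s ≈ 255 s.

255 s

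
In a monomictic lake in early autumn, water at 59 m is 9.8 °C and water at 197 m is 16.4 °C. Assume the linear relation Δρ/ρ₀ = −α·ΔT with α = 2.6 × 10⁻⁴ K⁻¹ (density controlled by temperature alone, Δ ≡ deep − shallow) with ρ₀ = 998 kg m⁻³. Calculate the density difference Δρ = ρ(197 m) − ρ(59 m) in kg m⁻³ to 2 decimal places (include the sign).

ΔT = +6.6 K, Δρ/ρ₀ = −αΔT = -1.716 × 10⁻³.
Δρ = 998 × (-1.716 × 10⁻³) = -1.71 kg m⁻³.
Negative Δρ: lighter below, statically unstable.

-1.71 kg m⁻³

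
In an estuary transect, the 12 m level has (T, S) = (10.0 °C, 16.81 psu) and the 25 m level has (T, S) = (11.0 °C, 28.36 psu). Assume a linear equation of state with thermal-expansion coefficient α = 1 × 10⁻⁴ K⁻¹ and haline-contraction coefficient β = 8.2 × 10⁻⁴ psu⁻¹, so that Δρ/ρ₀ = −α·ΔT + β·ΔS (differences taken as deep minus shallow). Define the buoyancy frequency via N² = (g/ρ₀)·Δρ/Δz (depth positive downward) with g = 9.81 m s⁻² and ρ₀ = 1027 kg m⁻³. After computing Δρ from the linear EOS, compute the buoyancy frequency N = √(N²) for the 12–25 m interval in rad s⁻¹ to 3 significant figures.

0.0841 rad s⁻¹

ΔT = +1.0 K, ΔS = +11.55 psu (deep − shallow).
Δρ/ρ₀ = −αΔT + βΔS = -1.00 × 10⁻⁴ + 9.471 × 10⁻³ = 9.371 × 10⁻³, so Δρ ≈ 9.624 kg m⁻³.
N² = (g/ρ₀)·Δρ/Δz = g·(Δρ/ρ₀)/Δz = 9.81 × 9.371 × 10⁻³ / 13 = 7.0715 × 10⁻³ s⁻².
N = √(7.0715 × 10⁻³) = 0.084092 rad s⁻¹ ≈ 0.0841 rad s⁻¹.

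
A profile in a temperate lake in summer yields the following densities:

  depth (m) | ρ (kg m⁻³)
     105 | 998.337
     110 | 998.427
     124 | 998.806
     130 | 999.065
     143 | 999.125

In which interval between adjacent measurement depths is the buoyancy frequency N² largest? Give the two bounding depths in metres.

Compute the density gradient over each adjacent pair:
  105–110 m: Δρ/Δz = 0.090/5 = 0.018 kg m⁻⁴
  110–124 m: Δρ/Δz = 0.379/14 = 0.027 kg m⁻⁴
  124–130 m: Δρ/Δz = 0.259/6 = 0.043 kg m⁻⁴
  130–143 m: Δρ/Δz = 0.060/13 = 4.6 × 10⁻³ kg m⁻⁴
The largest gradient is in the 124–130 m interval — the pycnocline.

124–130 m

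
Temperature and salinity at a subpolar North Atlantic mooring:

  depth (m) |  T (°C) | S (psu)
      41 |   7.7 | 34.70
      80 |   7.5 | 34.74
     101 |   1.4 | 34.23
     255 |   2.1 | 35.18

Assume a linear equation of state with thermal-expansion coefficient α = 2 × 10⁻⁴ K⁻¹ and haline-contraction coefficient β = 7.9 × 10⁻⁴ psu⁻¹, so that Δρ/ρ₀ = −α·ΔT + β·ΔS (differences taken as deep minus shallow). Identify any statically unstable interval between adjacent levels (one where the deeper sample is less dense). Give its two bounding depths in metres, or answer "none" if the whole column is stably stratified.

none

Evaluate Δρ/ρ₀ = −αΔT + βΔS across each adjacent pair:
  41–80 m: −αΔT+βΔS = −(2 × 10⁻⁴)(-0.2)+(7.9 × 10⁻⁴)(+0.04) = 7.2 × 10⁻⁵ → stable
  80–101 m: −αΔT+βΔS = −(2 × 10⁻⁴)(-6.1)+(7.9 × 10⁻⁴)(-0.51) = 8.2 × 10⁻⁴ → stable
  101–255 m: −αΔT+βΔS = −(2 × 10⁻⁴)(+0.7)+(7.9 × 10⁻⁴)(+0.95) = 6.1 × 10⁻⁴ → stable
Every interval has Δρ > 0: the column is stably stratified throughout.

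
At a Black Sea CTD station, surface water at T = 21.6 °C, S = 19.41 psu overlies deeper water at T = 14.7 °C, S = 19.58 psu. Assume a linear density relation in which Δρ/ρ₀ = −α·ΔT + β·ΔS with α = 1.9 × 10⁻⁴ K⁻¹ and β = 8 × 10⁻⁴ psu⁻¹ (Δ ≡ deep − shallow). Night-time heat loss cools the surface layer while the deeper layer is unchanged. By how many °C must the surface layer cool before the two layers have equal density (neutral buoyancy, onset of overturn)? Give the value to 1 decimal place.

Neutral buoyancy requires Δρ = 0, i.e. −α(T_deep − T_surf′) + β(S_deep − S_surf) = 0.
T_surf′ = T_deep − (β/α)·ΔS = 14.7 − (8 × 10⁻⁴/1.9 × 10⁻⁴)·(+0.17) = 13.984 °C.
Cooling required: 21.6 − (13.984) = 7.616 °C.

7.6 °C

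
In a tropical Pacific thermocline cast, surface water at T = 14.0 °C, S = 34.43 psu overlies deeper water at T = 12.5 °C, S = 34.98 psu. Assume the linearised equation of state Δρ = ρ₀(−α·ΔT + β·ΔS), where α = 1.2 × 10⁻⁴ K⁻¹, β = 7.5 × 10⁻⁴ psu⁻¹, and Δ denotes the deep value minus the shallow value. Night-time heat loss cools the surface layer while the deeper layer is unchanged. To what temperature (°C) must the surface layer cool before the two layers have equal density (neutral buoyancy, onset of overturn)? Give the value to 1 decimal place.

Neutral buoyancy requires Δρ = 0, i.e. −α(T_deep − T_surf′) + β(S_deep − S_surf) = 0.
T_surf′ = T_deep − (β/α)·ΔS = 12.5 − (7.5 × 10⁻⁴/1.2 × 10⁻⁴)·(+0.55) = 9.062 °C.
Cooling required: 14.0 − (9.062) = 4.938 °C.

9.1 °C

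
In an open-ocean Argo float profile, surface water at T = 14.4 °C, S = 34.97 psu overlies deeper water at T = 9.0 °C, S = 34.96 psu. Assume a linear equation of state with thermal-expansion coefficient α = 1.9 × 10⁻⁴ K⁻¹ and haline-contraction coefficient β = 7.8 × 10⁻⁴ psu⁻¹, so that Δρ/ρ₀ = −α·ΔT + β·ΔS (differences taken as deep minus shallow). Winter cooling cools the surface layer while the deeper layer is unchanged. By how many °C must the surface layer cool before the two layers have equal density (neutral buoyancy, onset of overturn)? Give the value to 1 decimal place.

Neutral buoyancy requires Δρ = 0, i.e. −α(T_deep − T_surf′) + β(S_deep − S_surf) = 0.
T_surf′ = T_deep − (β/α)·ΔS = 9.0 − (7.8 × 10⁻⁴/1.9 × 10⁻⁴)·(-0.01) = 9.041 °C.
Cooling required: 14.4 − (9.041) = 5.359 °C.

5.4 °C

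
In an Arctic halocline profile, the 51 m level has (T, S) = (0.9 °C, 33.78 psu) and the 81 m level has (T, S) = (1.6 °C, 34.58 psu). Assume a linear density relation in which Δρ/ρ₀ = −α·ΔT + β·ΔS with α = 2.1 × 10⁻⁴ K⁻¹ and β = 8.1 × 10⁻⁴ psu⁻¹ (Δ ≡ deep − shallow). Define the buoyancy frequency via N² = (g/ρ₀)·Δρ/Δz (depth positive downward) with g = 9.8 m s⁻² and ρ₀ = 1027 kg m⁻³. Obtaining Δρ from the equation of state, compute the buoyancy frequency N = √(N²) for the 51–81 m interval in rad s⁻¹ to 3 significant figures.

0.0128 rad s⁻¹

ΔT = +0.7 K, ΔS = +0.80 psu (deep − shallow).
Δρ/ρ₀ = −αΔT + βΔS = -1.47 × 10⁻⁴ + 6.48 × 10⁻⁴ = 5.01 × 10⁻⁴, so Δρ ≈ 0.5145 kg m⁻³.
N² = (g/ρ₀)·Δρ/Δz = g·(Δρ/ρ₀)/Δz = 9.8 × 5.01 × 10⁻⁴ / 30 = 1.6366 × 10⁻⁴ s⁻².
N = √(1.6366 × 10⁻⁴) = 0.012793 rad s⁻¹ ≈ 0.0128 rad s⁻¹.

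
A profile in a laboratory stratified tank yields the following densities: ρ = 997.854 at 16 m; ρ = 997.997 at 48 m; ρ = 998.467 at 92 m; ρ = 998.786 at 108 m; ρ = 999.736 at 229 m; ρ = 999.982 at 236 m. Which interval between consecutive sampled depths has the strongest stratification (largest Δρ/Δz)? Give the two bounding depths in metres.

Compute the density gradient over each adjacent pair:
  16–48 m: Δρ/Δz = 0.143/32 = 4.5 × 10⁻³ kg m⁻⁴
  48–92 m: Δρ/Δz = 0.470/44 = 0.011 kg m⁻⁴
  92–108 m: Δρ/Δz = 0.319/16 = 0.020 kg m⁻⁴
  108–229 m: Δρ/Δz = 0.950/121 = 7.9 × 10⁻³ kg m⁻⁴
  229–236 m: Δρ/Δz = 0.246/7 = 0.035 kg m⁻⁴
The largest gradient is in the 229–236 m interval — the pycnocline.

229–236 m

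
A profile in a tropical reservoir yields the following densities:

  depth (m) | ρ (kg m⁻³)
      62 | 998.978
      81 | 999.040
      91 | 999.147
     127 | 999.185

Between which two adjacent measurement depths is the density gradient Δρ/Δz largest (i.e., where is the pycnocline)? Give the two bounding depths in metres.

81–91 m

Compute the density gradient over each adjacent pair:
  62–81 m: Δρ/Δz = 0.062/19 = 3.3 × 10⁻³ kg m⁻⁴
  81–91 m: Δρ/Δz = 0.107/10 = 0.011 kg m⁻⁴
  91–127 m: Δρ/Δz = 0.038/36 = 1.1 × 10⁻³ kg m⁻⁴
The largest gradient is in the 81–91 m interval — the pycnocline.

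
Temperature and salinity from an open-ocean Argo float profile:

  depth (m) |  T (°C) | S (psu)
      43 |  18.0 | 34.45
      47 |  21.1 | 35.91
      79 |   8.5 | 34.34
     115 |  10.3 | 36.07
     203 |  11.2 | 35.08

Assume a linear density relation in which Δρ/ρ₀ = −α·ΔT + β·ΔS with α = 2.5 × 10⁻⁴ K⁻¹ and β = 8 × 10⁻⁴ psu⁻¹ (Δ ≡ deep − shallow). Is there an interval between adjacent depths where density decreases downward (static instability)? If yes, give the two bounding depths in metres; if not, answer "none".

Evaluate Δρ/ρ₀ = −αΔT + βΔS across each adjacent pair:
  43–47 m: −αΔT+βΔS = −(2.5 × 10⁻⁴)(+3.1)+(8 × 10⁻⁴)(+1.46) = 3.9 × 10⁻⁴ → stable
  47–79 m: −αΔT+βΔS = −(2.5 × 10⁻⁴)(-12.6)+(8 × 10⁻⁴)(-1.57) = 1.9 × 10⁻³ → stable
  79–115 m: −αΔT+βΔS = −(2.5 × 10⁻⁴)(+1.8)+(8 × 10⁻⁴)(+1.73) = 9.3 × 10⁻⁴ → stable
  115–203 m: −αΔT+βΔS = −(2.5 × 10⁻⁴)(+0.9)+(8 × 10⁻⁴)(-0.99) = -1.0 × 10⁻³ → UNSTABLE
The 115–203 m interval has Δρ < 0: lighter water underlies denser water.

115–203 m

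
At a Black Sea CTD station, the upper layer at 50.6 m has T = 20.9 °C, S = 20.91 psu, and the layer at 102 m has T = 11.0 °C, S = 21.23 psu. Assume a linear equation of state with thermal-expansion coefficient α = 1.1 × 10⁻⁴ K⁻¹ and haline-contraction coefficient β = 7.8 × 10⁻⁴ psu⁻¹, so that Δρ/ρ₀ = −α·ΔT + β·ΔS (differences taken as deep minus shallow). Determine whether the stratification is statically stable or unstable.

stable

ΔT = 11.0 − 20.9 = -9.9 K and ΔS = 21.23 − 20.91 = +0.32 psu (deep − shallow).
−αΔT = 1.089 × 10⁻³; βΔS = 2.496 × 10⁻⁴; sum Δρ/ρ₀ = 1.3386 × 10⁻³.
Δρ/ρ₀ > 0, so Δρ > 0: deeper water is denser → statically stable.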